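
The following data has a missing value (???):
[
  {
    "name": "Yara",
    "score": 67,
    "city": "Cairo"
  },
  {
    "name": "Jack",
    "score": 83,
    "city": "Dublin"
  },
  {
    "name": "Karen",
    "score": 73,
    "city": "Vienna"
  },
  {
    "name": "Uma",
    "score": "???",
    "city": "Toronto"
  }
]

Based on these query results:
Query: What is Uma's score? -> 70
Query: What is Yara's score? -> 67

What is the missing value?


The missing value is Uma's score
From query: Uma's score = 70

ANSWER: 70


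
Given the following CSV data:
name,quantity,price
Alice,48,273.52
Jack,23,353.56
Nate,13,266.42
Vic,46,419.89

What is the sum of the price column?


Values in 'price' column:
  Row 1: 273.52
  Row 2: 353.56
  Row 3: 266.42
  Row 4: 419.89
Sum = 273.52 + 353.56 + 266.42 + 419.89 = 1313.39

ANSWER: 1313.39


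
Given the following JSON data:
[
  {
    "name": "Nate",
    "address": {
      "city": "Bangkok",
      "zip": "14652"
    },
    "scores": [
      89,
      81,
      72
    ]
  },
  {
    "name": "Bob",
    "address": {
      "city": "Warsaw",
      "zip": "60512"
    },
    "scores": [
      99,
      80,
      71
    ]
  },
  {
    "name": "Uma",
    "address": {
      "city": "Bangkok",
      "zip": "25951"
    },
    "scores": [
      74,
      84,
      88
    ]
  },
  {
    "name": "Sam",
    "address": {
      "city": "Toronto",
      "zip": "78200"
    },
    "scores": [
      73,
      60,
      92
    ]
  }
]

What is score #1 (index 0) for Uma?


Path: records[2].scores[0]
Value: 74

ANSWER: 74


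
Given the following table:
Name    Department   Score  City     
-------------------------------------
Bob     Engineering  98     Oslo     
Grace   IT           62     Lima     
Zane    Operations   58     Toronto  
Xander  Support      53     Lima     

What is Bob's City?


Row 1: Bob
City = Oslo

ANSWER: Oslo


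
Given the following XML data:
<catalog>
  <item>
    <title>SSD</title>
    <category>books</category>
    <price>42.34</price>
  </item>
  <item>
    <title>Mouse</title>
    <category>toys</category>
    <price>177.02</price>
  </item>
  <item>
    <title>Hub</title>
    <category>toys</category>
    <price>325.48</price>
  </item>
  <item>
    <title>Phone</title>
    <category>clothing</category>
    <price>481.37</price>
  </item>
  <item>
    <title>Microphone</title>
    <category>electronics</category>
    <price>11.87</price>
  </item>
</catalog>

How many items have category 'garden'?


Scanning <item> elements for <category>garden</category>:
Count: 0

ANSWER: 0


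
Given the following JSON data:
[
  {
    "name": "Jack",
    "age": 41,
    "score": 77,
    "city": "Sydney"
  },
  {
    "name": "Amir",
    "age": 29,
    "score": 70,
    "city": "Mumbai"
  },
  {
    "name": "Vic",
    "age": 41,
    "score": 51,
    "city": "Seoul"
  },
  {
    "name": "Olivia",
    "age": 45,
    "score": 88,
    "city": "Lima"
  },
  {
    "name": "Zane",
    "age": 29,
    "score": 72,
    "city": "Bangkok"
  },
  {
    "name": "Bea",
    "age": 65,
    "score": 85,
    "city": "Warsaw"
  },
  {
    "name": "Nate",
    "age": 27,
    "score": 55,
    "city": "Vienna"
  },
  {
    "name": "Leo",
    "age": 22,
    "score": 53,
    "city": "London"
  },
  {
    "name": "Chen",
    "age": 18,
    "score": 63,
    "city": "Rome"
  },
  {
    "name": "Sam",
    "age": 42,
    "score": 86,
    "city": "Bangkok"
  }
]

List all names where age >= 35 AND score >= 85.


Checking both conditions:
  Jack (age=41, score=77) -> no
  Amir (age=29, score=70) -> no
  Vic (age=41, score=51) -> no
  Olivia (age=45, score=88) -> YES
  Zane (age=29, score=72) -> no
  Bea (age=65, score=85) -> YES
  Nate (age=27, score=55) -> no
  Leo (age=22, score=53) -> no
  Chen (age=18, score=63) -> no
  Sam (age=42, score=86) -> YES


ANSWER: Olivia, Bea, Sam


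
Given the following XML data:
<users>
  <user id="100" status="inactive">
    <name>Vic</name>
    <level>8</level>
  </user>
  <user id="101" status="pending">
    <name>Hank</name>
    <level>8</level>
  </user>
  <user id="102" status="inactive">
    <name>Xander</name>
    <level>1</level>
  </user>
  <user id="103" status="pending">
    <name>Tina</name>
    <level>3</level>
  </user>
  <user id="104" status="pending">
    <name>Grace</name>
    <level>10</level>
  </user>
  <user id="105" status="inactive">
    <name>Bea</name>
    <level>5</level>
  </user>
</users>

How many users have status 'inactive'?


Counting users with status='inactive':
  Vic (id=100) -> MATCH
  Xander (id=102) -> MATCH
  Bea (id=105) -> MATCH
Count: 3

ANSWER: 3


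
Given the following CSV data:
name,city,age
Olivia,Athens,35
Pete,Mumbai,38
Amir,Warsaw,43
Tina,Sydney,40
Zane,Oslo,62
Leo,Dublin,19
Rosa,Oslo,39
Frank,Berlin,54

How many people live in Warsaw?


Scanning city column for 'Warsaw':
  Row 3: Amir -> MATCH
Total matches: 1

ANSWER: 1


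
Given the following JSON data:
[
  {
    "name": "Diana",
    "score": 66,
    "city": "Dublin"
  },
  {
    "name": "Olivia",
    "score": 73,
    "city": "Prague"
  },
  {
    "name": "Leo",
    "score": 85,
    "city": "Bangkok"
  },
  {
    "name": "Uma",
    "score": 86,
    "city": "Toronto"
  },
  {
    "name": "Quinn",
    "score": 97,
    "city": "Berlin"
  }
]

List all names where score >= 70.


Filtering records where score >= 70:
  Diana (score=66) -> no
  Olivia (score=73) -> YES
  Leo (score=85) -> YES
  Uma (score=86) -> YES
  Quinn (score=97) -> YES


ANSWER: Olivia, Leo, Uma, Quinn


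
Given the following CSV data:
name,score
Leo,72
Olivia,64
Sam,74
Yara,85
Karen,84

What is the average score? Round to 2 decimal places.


Scores: 72, 64, 74, 85, 84
Sum = 379
Count = 5
Average = 379 / 5 = 75.80

ANSWER: 75.80


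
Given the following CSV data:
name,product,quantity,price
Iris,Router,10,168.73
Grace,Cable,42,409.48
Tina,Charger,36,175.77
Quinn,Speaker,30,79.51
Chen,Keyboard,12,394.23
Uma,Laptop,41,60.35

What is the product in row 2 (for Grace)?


Row 2: Grace
Column 'product' = Cable

ANSWER: Cable


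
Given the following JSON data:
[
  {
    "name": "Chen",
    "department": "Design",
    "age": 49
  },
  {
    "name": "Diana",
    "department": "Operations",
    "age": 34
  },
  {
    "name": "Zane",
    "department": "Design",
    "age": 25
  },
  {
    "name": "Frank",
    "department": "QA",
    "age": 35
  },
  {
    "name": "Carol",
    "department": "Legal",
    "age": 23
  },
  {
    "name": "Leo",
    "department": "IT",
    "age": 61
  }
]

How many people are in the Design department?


Scanning records for department = Design
  Record 0: Chen
  Record 2: Zane
Count: 2

ANSWER: 2


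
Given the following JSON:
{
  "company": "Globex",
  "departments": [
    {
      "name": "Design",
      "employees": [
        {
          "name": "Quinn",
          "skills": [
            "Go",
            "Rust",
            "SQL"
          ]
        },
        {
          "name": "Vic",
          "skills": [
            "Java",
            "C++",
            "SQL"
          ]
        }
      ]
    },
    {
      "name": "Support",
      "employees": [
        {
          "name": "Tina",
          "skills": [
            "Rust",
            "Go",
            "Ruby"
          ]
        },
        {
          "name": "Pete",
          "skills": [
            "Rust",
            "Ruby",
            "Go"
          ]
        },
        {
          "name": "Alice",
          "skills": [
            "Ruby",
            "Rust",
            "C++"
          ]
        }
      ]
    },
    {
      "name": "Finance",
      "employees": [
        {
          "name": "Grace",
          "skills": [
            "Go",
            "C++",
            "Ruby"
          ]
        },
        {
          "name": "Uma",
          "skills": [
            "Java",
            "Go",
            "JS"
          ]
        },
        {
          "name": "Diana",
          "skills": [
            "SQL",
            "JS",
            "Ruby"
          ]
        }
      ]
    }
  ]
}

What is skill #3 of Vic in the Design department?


Path: departments[0].employees[1].skills[2]
Value: SQL

ANSWER: SQL


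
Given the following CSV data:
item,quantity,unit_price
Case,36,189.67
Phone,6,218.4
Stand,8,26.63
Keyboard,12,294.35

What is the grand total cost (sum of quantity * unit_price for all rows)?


Computing row totals:
  Case: 36 * 189.67 = 6828.12
  Phone: 6 * 218.4 = 1310.4
  Stand: 8 * 26.63 = 213.04
  Keyboard: 12 * 294.35 = 3532.2
Grand total = 6828.12 + 1310.4 + 213.04 + 3532.2 = 11883.76

ANSWER: 11883.76


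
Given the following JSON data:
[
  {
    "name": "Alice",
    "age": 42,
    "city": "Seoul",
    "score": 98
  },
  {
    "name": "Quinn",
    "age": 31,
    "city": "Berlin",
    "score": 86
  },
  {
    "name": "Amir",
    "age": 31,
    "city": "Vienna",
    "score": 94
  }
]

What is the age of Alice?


Looking up record where name = Alice
Record index: 0
Field 'age' = 42

ANSWER: 42


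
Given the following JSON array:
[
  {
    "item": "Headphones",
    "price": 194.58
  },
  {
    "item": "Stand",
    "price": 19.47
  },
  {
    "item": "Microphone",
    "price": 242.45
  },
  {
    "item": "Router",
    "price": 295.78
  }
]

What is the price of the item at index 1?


Array index 1 -> Stand
price = 19.47

ANSWER: 19.47


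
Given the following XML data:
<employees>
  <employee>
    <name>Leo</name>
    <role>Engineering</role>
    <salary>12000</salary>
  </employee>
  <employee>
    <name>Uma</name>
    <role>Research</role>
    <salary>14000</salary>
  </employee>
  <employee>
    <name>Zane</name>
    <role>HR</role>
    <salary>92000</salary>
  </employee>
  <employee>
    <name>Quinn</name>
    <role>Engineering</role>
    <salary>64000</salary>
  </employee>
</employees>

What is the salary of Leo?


Searching for <employee> with <name>Leo</name>
Found at position 1
<salary>12000</salary>

ANSWER: 12000


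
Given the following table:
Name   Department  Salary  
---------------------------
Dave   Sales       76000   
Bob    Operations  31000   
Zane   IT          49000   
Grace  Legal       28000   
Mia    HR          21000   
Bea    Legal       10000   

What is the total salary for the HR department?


HR department members:
  Mia: 21000
Total = 21000 = 21000

ANSWER: 21000


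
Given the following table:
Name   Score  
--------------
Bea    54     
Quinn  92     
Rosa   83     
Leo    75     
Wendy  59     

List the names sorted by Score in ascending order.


Sorting by Score (ascending):
  Bea: 54
  Wendy: 59
  Leo: 75
  Rosa: 83
  Quinn: 92


ANSWER: Bea, Wendy, Leo, Rosa, Quinn


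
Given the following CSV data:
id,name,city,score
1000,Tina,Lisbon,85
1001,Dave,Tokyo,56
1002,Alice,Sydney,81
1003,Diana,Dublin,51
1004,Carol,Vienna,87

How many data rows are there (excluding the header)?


Counting rows (excluding header):
Header: id,name,city,score
Data rows: 5

ANSWER: 5


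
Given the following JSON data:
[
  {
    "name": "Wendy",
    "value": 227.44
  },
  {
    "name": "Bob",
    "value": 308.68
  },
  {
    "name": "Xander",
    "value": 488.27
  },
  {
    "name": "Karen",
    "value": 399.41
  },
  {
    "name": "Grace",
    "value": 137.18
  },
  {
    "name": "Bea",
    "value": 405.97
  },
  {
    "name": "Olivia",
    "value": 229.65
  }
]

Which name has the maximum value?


Comparing values:
  Wendy: 227.44
  Bob: 308.68
  Xander: 488.27
  Karen: 399.41
  Grace: 137.18
  Bea: 405.97
  Olivia: 229.65
Maximum: Xander (488.27)

ANSWER: Xander


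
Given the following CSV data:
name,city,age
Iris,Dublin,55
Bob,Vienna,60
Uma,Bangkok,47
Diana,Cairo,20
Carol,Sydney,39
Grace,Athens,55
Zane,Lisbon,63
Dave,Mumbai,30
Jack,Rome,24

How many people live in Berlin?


Scanning city column for 'Berlin':
Total matches: 0

ANSWER: 0


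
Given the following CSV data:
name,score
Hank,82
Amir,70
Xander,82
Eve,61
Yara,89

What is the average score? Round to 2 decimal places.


Scores: 82, 70, 82, 61, 89
Sum = 384
Count = 5
Average = 384 / 5 = 76.80

ANSWER: 76.80


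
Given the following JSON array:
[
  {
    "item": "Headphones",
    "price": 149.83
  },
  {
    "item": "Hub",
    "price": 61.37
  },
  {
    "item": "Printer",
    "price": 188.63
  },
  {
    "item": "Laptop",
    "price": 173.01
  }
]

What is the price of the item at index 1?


Array index 1 -> Hub
price = 61.37

ANSWER: 61.37


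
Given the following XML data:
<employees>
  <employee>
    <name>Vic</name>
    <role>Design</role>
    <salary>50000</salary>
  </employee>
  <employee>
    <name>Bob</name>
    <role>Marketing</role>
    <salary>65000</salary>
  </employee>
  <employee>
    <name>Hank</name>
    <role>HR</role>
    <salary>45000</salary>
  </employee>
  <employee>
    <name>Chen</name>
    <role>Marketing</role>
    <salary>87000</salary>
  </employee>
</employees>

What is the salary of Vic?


Searching for <employee> with <name>Vic</name>
Found at position 1
<salary>50000</salary>

ANSWER: 50000


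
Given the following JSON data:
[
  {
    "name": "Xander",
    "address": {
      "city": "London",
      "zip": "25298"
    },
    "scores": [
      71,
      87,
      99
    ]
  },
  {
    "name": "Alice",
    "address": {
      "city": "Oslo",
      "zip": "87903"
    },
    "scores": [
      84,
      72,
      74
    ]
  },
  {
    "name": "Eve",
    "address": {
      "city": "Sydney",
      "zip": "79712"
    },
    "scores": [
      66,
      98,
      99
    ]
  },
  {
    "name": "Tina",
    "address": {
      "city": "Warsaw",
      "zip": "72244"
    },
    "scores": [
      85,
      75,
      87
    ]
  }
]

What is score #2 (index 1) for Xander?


Path: records[0].scores[1]
Value: 87

ANSWER: 87


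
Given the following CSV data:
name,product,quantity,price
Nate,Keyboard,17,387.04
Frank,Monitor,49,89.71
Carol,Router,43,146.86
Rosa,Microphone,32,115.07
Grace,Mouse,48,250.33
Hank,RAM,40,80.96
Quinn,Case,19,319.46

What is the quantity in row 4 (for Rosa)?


Row 4: Rosa
Column 'quantity' = 32

ANSWER: 32


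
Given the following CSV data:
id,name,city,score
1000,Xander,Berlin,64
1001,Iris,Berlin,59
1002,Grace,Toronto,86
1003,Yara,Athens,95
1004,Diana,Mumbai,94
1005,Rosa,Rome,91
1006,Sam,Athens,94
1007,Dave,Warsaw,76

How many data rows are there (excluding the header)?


Counting rows (excluding header):
Header: id,name,city,score
Data rows: 8

ANSWER: 8


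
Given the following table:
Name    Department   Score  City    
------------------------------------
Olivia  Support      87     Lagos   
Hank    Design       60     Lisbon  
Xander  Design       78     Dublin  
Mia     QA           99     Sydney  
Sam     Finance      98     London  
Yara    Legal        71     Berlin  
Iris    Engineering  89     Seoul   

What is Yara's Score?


Row 6: Yara
Score = 71

ANSWER: 71


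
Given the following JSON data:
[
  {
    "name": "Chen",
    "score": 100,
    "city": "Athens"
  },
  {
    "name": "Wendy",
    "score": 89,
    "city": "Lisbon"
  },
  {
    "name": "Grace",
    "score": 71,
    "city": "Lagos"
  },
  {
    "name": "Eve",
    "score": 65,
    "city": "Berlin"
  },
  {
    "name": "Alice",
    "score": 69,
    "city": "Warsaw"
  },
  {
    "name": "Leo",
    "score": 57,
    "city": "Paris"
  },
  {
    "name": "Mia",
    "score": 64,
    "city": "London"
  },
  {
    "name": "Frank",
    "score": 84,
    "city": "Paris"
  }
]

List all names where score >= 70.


Filtering records where score >= 70:
  Chen (score=100) -> YES
  Wendy (score=89) -> YES
  Grace (score=71) -> YES
  Eve (score=65) -> no
  Alice (score=69) -> no
  Leo (score=57) -> no
  Mia (score=64) -> no
  Frank (score=84) -> YES


ANSWER: Chen, Wendy, Grace, Frank


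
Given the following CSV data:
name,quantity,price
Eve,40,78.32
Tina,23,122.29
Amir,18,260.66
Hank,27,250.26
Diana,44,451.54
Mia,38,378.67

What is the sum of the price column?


Values in 'price' column:
  Row 1: 78.32
  Row 2: 122.29
  Row 3: 260.66
  Row 4: 250.26
  Row 5: 451.54
  Row 6: 378.67
Sum = 78.32 + 122.29 + 260.66 + 250.26 + 451.54 + 378.67 = 1541.74

ANSWER: 1541.74


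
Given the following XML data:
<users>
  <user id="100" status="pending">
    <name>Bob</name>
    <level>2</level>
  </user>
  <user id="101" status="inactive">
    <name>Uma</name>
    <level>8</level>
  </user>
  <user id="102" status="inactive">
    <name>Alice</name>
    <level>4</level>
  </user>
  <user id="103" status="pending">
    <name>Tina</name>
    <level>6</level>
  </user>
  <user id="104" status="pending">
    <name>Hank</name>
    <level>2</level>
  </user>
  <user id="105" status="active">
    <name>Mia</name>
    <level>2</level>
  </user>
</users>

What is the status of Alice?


Finding user with name = Alice
user id="102" status="inactive"

ANSWER: inactive


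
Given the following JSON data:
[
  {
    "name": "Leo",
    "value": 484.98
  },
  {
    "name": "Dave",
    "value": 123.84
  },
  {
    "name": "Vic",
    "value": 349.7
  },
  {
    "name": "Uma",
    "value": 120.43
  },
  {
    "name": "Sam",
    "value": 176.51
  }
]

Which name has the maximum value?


Comparing values:
  Leo: 484.98
  Dave: 123.84
  Vic: 349.7
  Uma: 120.43
  Sam: 176.51
Maximum: Leo (484.98)

ANSWER: Leo


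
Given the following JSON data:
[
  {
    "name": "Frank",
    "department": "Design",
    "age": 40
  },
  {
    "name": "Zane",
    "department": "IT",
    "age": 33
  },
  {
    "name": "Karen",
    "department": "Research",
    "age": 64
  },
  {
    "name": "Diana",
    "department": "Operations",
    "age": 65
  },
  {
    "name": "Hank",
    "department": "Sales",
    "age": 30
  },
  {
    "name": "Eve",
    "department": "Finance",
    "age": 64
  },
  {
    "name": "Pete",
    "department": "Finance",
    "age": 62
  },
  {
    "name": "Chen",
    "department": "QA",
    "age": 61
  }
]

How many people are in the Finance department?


Scanning records for department = Finance
  Record 5: Eve
  Record 6: Pete
Count: 2

ANSWER: 2


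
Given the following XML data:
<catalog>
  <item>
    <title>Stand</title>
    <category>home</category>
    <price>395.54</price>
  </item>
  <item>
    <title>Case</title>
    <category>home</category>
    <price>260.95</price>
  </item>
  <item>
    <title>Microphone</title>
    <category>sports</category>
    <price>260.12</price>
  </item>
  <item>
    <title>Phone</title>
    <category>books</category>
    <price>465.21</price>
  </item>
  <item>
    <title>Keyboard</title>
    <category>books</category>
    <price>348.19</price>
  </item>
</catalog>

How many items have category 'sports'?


Scanning <item> elements for <category>sports</category>:
  Item 3: Microphone -> MATCH
Count: 1

ANSWER: 1


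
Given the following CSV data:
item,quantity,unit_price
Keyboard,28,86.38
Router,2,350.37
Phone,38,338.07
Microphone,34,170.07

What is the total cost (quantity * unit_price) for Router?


Row: Router
quantity = 2
unit_price = 350.37
total = 2 * 350.37 = 700.74

ANSWER: 700.74


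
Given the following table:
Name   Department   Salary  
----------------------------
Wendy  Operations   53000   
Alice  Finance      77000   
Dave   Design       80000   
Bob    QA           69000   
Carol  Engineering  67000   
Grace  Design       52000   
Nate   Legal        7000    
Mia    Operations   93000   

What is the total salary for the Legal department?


Legal department members:
  Nate: 7000
Total = 7000 = 7000

ANSWER: 7000


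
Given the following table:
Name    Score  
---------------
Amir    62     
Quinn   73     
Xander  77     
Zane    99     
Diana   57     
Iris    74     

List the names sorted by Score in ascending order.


Sorting by Score (ascending):
  Diana: 57
  Amir: 62
  Quinn: 73
  Iris: 74
  Xander: 77
  Zane: 99


ANSWER: Diana, Amir, Quinn, Iris, Xander, Zane


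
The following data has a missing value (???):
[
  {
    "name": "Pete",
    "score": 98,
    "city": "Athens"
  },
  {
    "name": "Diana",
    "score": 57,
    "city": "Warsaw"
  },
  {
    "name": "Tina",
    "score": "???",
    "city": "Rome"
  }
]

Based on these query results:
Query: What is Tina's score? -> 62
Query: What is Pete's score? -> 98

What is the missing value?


The missing value is Tina's score
From query: Tina's score = 62

ANSWER: 62


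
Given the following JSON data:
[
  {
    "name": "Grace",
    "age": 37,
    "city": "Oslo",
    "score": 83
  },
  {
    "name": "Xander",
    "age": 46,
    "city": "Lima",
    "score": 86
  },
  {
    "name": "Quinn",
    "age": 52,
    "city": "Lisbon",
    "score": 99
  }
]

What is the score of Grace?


Looking up record where name = Grace
Record index: 0
Field 'score' = 83

ANSWER: 83


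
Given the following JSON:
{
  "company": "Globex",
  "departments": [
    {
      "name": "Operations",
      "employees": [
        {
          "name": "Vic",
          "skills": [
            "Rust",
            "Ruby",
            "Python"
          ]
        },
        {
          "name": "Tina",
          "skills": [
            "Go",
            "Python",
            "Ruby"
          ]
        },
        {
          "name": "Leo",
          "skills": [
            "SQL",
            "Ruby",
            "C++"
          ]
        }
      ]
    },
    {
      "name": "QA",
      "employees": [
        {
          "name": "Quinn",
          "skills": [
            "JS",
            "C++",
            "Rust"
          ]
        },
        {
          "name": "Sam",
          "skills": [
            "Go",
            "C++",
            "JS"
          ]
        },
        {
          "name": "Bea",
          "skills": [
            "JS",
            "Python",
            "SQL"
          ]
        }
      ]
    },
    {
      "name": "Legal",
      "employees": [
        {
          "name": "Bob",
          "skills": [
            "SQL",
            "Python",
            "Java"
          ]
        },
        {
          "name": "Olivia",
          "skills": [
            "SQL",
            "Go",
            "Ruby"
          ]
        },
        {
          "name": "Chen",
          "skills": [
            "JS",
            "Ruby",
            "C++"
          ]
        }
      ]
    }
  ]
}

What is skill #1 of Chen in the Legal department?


Path: departments[2].employees[2].skills[0]
Value: JS

ANSWER: JS


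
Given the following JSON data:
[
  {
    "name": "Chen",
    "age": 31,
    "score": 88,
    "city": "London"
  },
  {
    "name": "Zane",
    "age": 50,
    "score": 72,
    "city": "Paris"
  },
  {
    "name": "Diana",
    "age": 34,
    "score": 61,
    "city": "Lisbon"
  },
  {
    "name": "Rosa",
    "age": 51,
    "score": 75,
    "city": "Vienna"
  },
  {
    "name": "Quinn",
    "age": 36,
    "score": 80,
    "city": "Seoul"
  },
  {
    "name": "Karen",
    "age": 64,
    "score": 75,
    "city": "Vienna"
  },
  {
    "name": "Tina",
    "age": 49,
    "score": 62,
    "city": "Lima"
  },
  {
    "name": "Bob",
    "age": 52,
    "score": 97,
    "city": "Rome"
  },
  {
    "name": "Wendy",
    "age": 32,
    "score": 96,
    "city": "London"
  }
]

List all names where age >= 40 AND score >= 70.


Checking both conditions:
  Chen (age=31, score=88) -> no
  Zane (age=50, score=72) -> YES
  Diana (age=34, score=61) -> no
  Rosa (age=51, score=75) -> YES
  Quinn (age=36, score=80) -> no
  Karen (age=64, score=75) -> YES
  Tina (age=49, score=62) -> no
  Bob (age=52, score=97) -> YES
  Wendy (age=32, score=96) -> no


ANSWER: Zane, Rosa, Karen, Bob


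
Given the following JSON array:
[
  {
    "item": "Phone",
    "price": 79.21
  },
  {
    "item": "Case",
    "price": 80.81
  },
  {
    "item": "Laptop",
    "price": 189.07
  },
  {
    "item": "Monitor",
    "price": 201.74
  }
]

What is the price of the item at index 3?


Array index 3 -> Monitor
price = 201.74

ANSWER: 201.74


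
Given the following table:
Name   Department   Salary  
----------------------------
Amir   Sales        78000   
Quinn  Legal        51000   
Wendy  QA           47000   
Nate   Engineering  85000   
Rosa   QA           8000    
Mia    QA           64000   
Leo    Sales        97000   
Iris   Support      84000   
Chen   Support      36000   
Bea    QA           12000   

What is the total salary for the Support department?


Support department members:
  Iris: 84000
  Chen: 36000
Total = 84000 + 36000 = 120000

ANSWER: 120000


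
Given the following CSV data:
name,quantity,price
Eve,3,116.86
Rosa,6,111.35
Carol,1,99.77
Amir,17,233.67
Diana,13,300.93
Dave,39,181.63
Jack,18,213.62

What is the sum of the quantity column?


Values in 'quantity' column:
  Row 1: 3
  Row 2: 6
  Row 3: 1
  Row 4: 17
  Row 5: 13
  Row 6: 39
  Row 7: 18
Sum = 3 + 6 + 1 + 17 + 13 + 39 + 18 = 97

ANSWER: 97


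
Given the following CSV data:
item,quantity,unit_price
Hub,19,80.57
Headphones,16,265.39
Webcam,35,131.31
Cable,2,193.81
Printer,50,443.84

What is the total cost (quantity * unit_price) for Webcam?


Row: Webcam
quantity = 35
unit_price = 131.31
total = 35 * 131.31 = 4595.85

ANSWER: 4595.85


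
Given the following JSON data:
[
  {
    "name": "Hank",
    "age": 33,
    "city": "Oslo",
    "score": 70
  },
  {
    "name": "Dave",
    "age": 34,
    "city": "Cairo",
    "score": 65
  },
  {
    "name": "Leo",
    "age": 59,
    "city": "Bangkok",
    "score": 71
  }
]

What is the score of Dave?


Looking up record where name = Dave
Record index: 1
Field 'score' = 65

ANSWER: 65


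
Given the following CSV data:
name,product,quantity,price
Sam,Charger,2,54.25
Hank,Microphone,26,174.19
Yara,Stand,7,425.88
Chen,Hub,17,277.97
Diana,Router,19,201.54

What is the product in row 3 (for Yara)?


Row 3: Yara
Column 'product' = Stand

ANSWER: Stand


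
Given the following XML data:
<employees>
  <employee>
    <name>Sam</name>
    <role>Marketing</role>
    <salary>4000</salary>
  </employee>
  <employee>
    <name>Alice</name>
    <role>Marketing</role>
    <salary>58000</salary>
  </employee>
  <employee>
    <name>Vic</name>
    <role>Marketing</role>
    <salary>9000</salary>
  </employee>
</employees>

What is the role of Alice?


Searching for <employee> with <name>Alice</name>
Found at position 2
<role>Marketing</role>

ANSWER: Marketing


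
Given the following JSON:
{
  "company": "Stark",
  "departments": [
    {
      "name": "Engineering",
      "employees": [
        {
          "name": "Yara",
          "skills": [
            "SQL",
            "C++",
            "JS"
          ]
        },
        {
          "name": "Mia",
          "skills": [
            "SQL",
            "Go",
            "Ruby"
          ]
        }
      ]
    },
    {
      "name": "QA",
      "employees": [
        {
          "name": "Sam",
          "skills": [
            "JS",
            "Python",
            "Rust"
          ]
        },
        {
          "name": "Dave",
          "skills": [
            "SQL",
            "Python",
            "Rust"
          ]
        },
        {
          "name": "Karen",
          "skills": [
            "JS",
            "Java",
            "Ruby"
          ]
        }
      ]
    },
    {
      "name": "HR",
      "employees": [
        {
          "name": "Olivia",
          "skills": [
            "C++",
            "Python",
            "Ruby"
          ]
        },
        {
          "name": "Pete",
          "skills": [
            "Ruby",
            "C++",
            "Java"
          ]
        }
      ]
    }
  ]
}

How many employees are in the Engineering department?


Path: departments[0].employees
Count: 2

ANSWER: 2


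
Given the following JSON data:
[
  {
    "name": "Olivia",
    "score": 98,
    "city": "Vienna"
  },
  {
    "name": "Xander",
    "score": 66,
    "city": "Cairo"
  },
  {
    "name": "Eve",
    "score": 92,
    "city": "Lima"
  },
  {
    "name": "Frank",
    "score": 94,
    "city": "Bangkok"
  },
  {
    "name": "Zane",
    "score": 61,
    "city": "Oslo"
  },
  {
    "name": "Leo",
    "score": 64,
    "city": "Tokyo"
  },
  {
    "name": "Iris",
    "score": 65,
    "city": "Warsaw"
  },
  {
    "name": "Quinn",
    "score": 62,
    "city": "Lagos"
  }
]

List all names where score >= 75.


Filtering records where score >= 75:
  Olivia (score=98) -> YES
  Xander (score=66) -> no
  Eve (score=92) -> YES
  Frank (score=94) -> YES
  Zane (score=61) -> no
  Leo (score=64) -> no
  Iris (score=65) -> no
  Quinn (score=62) -> no


ANSWER: Olivia, Eve, Frank


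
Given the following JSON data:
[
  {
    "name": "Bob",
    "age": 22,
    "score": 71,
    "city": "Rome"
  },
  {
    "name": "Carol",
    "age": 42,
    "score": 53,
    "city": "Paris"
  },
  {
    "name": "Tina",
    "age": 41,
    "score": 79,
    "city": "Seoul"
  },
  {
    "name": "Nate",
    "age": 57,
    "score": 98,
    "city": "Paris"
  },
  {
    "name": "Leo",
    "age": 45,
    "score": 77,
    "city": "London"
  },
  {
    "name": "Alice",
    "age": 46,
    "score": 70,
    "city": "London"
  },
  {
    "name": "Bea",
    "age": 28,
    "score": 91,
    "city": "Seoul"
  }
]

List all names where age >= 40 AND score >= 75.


Checking both conditions:
  Bob (age=22, score=71) -> no
  Carol (age=42, score=53) -> no
  Tina (age=41, score=79) -> YES
  Nate (age=57, score=98) -> YES
  Leo (age=45, score=77) -> YES
  Alice (age=46, score=70) -> no
  Bea (age=28, score=91) -> no


ANSWER: Tina, Nate, Leo


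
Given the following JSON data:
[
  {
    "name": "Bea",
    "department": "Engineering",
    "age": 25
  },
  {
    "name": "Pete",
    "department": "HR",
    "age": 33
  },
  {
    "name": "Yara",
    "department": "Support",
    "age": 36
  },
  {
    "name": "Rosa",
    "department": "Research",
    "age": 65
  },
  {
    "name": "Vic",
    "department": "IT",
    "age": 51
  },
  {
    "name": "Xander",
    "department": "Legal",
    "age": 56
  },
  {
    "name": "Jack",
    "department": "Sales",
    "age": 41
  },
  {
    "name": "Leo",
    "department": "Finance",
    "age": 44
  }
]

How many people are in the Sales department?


Scanning records for department = Sales
  Record 6: Jack
Count: 1

ANSWER: 1


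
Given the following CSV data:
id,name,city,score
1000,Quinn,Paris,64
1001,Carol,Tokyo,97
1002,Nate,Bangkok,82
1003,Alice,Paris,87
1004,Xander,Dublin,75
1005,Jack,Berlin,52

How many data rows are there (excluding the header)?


Counting rows (excluding header):
Header: id,name,city,score
Data rows: 6

ANSWER: 6


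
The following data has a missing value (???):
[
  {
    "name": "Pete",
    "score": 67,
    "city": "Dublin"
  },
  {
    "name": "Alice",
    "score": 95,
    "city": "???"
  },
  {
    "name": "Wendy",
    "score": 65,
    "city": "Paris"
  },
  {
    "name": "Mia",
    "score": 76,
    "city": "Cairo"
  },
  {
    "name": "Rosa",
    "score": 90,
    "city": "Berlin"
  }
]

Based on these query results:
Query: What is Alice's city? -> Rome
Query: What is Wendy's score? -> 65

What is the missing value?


The missing value is Alice's city
From query: Alice's city = Rome

ANSWER: Rome


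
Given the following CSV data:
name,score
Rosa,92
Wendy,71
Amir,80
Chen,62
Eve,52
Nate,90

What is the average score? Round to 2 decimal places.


Scores: 92, 71, 80, 62, 52, 90
Sum = 447
Count = 6
Average = 447 / 6 = 74.50

ANSWER: 74.50


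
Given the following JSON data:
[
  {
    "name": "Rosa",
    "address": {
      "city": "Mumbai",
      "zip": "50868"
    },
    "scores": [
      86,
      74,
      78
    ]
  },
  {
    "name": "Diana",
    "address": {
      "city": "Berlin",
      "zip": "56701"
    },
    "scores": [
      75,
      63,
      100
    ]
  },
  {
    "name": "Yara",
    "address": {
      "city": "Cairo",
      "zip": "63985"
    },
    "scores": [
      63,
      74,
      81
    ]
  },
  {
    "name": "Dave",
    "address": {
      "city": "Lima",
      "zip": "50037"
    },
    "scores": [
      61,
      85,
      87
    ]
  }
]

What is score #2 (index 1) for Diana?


Path: records[1].scores[1]
Value: 63

ANSWER: 63


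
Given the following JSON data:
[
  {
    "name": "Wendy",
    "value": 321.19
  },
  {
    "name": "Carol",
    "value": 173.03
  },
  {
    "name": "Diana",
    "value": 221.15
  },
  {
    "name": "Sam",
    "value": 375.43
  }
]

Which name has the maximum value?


Comparing values:
  Wendy: 321.19
  Carol: 173.03
  Diana: 221.15
  Sam: 375.43
Maximum: Sam (375.43)

ANSWER: Sam


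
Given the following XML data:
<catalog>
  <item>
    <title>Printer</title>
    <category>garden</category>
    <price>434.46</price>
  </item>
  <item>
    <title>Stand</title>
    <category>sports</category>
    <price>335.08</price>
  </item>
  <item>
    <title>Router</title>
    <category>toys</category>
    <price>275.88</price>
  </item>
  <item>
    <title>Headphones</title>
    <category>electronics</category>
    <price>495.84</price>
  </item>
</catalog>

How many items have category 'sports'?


Scanning <item> elements for <category>sports</category>:
  Item 2: Stand -> MATCH
Count: 1

ANSWER: 1


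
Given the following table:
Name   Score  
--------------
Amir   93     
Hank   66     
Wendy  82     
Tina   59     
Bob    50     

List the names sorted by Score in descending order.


Sorting by Score (descending):
  Amir: 93
  Wendy: 82
  Hank: 66
  Tina: 59
  Bob: 50


ANSWER: Amir, Wendy, Hank, Tina, Bob


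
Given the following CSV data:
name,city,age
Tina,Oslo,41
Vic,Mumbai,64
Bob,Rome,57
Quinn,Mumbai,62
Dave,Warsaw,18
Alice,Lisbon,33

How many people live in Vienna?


Scanning city column for 'Vienna':
Total matches: 0

ANSWER: 0


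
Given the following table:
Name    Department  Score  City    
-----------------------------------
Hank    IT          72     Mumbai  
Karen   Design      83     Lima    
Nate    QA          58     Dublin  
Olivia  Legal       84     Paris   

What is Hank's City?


Row 1: Hank
City = Mumbai

ANSWER: Mumbai


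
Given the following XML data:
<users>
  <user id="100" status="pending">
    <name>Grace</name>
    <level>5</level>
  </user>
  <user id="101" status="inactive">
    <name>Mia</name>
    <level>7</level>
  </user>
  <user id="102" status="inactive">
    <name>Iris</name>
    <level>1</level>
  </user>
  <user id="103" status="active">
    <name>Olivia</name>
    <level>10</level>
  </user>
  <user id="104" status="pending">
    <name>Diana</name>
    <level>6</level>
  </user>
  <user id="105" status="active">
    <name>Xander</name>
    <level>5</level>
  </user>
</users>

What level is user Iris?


Finding user: Iris
<level>1</level>

ANSWER: 1


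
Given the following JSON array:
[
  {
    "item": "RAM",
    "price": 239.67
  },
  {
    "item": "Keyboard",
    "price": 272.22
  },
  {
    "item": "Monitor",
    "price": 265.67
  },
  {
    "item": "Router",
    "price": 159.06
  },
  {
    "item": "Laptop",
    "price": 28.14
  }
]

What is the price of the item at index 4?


Array index 4 -> Laptop
price = 28.14

ANSWER: 28.14


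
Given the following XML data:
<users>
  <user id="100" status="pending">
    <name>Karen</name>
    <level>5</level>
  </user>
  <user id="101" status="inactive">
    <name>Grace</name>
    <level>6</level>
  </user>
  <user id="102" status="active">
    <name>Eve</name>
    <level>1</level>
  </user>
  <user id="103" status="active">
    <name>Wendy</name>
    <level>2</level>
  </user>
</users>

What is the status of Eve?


Finding user with name = Eve
user id="102" status="active"

ANSWER: active


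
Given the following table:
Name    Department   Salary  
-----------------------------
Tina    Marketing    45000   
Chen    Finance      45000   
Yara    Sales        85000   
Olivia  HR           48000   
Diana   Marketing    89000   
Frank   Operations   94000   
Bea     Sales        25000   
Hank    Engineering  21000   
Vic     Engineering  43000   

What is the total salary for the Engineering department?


Engineering department members:
  Hank: 21000
  Vic: 43000
Total = 21000 + 43000 = 64000

ANSWER: 64000


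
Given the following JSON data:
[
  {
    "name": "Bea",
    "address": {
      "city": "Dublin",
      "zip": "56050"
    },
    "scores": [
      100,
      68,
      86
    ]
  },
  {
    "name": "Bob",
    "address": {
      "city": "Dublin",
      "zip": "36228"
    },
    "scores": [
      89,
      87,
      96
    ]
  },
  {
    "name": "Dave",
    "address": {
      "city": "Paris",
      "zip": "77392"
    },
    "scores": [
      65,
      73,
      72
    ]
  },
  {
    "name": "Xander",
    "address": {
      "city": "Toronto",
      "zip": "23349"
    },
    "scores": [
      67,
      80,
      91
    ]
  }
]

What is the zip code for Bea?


Path: records[0].address.zip
Value: 56050

ANSWER: 56050


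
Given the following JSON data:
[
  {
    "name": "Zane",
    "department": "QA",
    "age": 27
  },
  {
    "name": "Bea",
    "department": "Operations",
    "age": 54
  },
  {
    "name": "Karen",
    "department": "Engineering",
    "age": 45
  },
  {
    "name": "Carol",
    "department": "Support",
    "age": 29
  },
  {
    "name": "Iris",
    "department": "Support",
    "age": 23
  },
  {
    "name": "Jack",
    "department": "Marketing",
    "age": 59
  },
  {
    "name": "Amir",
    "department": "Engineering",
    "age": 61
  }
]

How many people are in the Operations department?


Scanning records for department = Operations
  Record 1: Bea
Count: 1

ANSWER: 1


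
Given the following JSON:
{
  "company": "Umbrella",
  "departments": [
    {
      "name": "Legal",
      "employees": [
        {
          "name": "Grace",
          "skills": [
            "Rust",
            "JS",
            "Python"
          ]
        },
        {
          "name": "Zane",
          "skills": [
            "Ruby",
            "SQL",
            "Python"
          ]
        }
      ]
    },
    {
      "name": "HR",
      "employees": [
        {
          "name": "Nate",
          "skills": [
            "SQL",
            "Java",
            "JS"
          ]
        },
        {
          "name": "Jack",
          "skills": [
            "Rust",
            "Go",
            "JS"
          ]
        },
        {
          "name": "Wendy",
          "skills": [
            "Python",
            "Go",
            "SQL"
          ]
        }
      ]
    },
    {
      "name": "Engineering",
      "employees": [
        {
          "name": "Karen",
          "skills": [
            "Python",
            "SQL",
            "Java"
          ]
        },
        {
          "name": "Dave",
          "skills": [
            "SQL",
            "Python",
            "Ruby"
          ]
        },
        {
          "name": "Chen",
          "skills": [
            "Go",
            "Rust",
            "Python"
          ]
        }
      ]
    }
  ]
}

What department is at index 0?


Path: departments[0].name
Value: Legal

ANSWER: Legal


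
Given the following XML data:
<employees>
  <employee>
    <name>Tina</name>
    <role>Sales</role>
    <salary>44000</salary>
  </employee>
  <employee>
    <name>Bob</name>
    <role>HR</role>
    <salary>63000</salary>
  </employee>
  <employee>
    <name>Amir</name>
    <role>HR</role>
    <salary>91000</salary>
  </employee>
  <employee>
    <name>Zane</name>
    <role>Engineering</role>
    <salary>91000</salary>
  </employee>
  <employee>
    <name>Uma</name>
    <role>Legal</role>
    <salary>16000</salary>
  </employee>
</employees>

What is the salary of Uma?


Searching for <employee> with <name>Uma</name>
Found at position 5
<salary>16000</salary>

ANSWER: 16000


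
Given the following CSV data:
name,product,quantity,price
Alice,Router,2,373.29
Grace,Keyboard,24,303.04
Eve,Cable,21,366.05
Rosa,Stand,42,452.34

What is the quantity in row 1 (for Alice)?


Row 1: Alice
Column 'quantity' = 2

ANSWER: 2


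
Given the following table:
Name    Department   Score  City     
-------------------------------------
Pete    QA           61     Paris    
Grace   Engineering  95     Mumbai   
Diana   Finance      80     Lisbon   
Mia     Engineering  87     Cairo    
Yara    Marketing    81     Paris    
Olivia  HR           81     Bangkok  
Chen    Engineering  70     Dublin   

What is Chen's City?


Row 7: Chen
City = Dublin

ANSWER: Dublin
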